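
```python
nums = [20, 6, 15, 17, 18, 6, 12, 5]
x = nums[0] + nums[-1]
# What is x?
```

nums has length 8. nums[0] = 20.
nums has length 8. Negative index -1 maps to positive index 8 + (-1) = 7. nums[7] = 5.
Sum: 20 + 5 = 25.

25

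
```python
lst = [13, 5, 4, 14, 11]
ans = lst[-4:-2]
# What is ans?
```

lst has length 5. The slice lst[-4:-2] selects indices [1, 2] (1->5, 2->4), giving [5, 4].

[5, 4]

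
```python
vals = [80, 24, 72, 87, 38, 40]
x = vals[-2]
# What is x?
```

vals has length 6. Negative index -2 maps to positive index 6 + (-2) = 4. vals[4] = 38.

38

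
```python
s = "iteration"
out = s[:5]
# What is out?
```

s has length 9. The slice s[:5] selects indices [0, 1, 2, 3, 4] (0->'i', 1->'t', 2->'e', 3->'r', 4->'a'), giving 'itera'.

'itera'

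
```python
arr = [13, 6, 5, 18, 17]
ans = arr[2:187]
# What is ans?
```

arr has length 5. The slice arr[2:187] selects indices [2, 3, 4] (2->5, 3->18, 4->17), giving [5, 18, 17].

[5, 18, 17]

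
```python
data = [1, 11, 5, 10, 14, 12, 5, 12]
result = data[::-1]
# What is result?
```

data has length 8. The slice data[::-1] selects indices [7, 6, 5, 4, 3, 2, 1, 0] (7->12, 6->5, 5->12, 4->14, 3->10, 2->5, 1->11, 0->1), giving [12, 5, 12, 14, 10, 5, 11, 1].

[12, 5, 12, 14, 10, 5, 11, 1]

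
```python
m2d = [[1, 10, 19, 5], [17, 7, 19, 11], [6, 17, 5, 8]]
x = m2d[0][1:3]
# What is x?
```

m2d[0] = [1, 10, 19, 5]. m2d[0] has length 4. The slice m2d[0][1:3] selects indices [1, 2] (1->10, 2->19), giving [10, 19].

[10, 19]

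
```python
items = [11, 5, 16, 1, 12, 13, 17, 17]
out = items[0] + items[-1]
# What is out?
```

items has length 8. items[0] = 11.
items has length 8. Negative index -1 maps to positive index 8 + (-1) = 7. items[7] = 17.
Sum: 11 + 17 = 28.

28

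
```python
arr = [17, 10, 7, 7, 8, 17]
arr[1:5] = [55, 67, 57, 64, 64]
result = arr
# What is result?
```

arr starts as [17, 10, 7, 7, 8, 17] (length 6). The slice arr[1:5] covers indices [1, 2, 3, 4] with values [10, 7, 7, 8]. Replacing that slice with [55, 67, 57, 64, 64] (different length) produces [17, 55, 67, 57, 64, 64, 17].

[17, 55, 67, 57, 64, 64, 17]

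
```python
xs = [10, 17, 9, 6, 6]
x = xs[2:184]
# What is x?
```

xs has length 5. The slice xs[2:184] selects indices [2, 3, 4] (2->9, 3->6, 4->6), giving [9, 6, 6].

[9, 6, 6]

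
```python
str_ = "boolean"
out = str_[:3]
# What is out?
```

str_ has length 7. The slice str_[:3] selects indices [0, 1, 2] (0->'b', 1->'o', 2->'o'), giving 'boo'.

'boo'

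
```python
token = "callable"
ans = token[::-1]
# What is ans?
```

token has length 8. The slice token[::-1] selects indices [7, 6, 5, 4, 3, 2, 1, 0] (7->'e', 6->'l', 5->'b', 4->'a', 3->'l', 2->'l', 1->'a', 0->'c'), giving 'elballac'.

'elballac'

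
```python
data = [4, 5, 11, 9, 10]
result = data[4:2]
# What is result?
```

data has length 5. The slice data[4:2] resolves to an empty index range, so the result is [].

[]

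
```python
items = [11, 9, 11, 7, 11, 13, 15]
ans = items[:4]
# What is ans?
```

items has length 7. The slice items[:4] selects indices [0, 1, 2, 3] (0->11, 1->9, 2->11, 3->7), giving [11, 9, 11, 7].

[11, 9, 11, 7]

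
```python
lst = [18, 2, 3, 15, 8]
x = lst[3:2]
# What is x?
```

lst has length 5. The slice lst[3:2] resolves to an empty index range, so the result is [].

[]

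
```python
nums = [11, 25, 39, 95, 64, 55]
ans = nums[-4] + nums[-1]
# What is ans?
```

nums has length 6. Negative index -4 maps to positive index 6 + (-4) = 2. nums[2] = 39.
nums has length 6. Negative index -1 maps to positive index 6 + (-1) = 5. nums[5] = 55.
Sum: 39 + 55 = 94.

94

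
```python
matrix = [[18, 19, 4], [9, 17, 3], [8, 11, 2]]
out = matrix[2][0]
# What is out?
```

matrix[2] = [8, 11, 2]. Taking column 0 of that row yields 8.

8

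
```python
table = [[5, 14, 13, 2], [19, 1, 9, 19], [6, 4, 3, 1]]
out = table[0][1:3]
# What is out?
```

table[0] = [5, 14, 13, 2]. table[0] has length 4. The slice table[0][1:3] selects indices [1, 2] (1->14, 2->13), giving [14, 13].

[14, 13]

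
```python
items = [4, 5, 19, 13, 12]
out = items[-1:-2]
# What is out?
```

items has length 5. The slice items[-1:-2] resolves to an empty index range, so the result is [].

[]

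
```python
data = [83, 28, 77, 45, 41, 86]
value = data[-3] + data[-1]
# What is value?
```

data has length 6. Negative index -3 maps to positive index 6 + (-3) = 3. data[3] = 45.
data has length 6. Negative index -1 maps to positive index 6 + (-1) = 5. data[5] = 86.
Sum: 45 + 86 = 131.

131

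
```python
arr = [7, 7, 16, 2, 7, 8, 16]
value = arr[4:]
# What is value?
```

arr has length 7. The slice arr[4:] selects indices [4, 5, 6] (4->7, 5->8, 6->16), giving [7, 8, 16].

[7, 8, 16]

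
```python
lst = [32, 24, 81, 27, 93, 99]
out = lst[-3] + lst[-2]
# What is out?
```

lst has length 6. Negative index -3 maps to positive index 6 + (-3) = 3. lst[3] = 27.
lst has length 6. Negative index -2 maps to positive index 6 + (-2) = 4. lst[4] = 93.
Sum: 27 + 93 = 120.

120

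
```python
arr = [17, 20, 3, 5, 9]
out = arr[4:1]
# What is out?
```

arr has length 5. The slice arr[4:1] resolves to an empty index range, so the result is [].

[]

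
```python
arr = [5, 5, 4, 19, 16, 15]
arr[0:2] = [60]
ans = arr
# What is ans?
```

arr starts as [5, 5, 4, 19, 16, 15] (length 6). The slice arr[0:2] covers indices [0, 1] with values [5, 5]. Replacing that slice with [60] (different length) produces [60, 4, 19, 16, 15].

[60, 4, 19, 16, 15]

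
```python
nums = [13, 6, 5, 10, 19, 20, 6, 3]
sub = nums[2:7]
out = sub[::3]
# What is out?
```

nums has length 8. The slice nums[2:7] selects indices [2, 3, 4, 5, 6] (2->5, 3->10, 4->19, 5->20, 6->6), giving [5, 10, 19, 20, 6]. So sub = [5, 10, 19, 20, 6]. sub has length 5. The slice sub[::3] selects indices [0, 3] (0->5, 3->20), giving [5, 20].

[5, 20]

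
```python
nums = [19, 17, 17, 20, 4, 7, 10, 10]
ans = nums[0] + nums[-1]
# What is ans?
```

nums has length 8. nums[0] = 19.
nums has length 8. Negative index -1 maps to positive index 8 + (-1) = 7. nums[7] = 10.
Sum: 19 + 10 = 29.

29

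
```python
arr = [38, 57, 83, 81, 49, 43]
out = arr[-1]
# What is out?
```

arr has length 6. Negative index -1 maps to positive index 6 + (-1) = 5. arr[5] = 43.

43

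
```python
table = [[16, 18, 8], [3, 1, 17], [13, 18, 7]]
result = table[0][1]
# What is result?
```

table[0] = [16, 18, 8]. Taking column 1 of that row yields 18.

18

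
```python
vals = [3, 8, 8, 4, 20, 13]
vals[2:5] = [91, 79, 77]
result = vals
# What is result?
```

vals starts as [3, 8, 8, 4, 20, 13] (length 6). The slice vals[2:5] covers indices [2, 3, 4] with values [8, 4, 20]. Replacing that slice with [91, 79, 77] (same length) produces [3, 8, 91, 79, 77, 13].

[3, 8, 91, 79, 77, 13]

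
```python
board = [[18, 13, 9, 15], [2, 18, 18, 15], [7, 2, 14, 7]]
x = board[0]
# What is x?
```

board has 3 rows. Row 0 is [18, 13, 9, 15].

[18, 13, 9, 15]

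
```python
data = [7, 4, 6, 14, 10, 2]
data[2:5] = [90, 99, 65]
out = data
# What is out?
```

data starts as [7, 4, 6, 14, 10, 2] (length 6). The slice data[2:5] covers indices [2, 3, 4] with values [6, 14, 10]. Replacing that slice with [90, 99, 65] (same length) produces [7, 4, 90, 99, 65, 2].

[7, 4, 90, 99, 65, 2]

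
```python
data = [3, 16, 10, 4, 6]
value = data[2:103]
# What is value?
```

data has length 5. The slice data[2:103] selects indices [2, 3, 4] (2->10, 3->4, 4->6), giving [10, 4, 6].

[10, 4, 6]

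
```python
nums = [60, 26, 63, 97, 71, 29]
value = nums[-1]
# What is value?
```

nums has length 6. Negative index -1 maps to positive index 6 + (-1) = 5. nums[5] = 29.

29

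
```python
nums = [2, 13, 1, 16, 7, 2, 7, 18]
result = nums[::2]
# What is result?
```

nums has length 8. The slice nums[::2] selects indices [0, 2, 4, 6] (0->2, 2->1, 4->7, 6->7), giving [2, 1, 7, 7].

[2, 1, 7, 7]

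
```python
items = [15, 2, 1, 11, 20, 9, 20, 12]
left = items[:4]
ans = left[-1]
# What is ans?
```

items has length 8. The slice items[:4] selects indices [0, 1, 2, 3] (0->15, 1->2, 2->1, 3->11), giving [15, 2, 1, 11]. So left = [15, 2, 1, 11]. Then left[-1] = 11.

11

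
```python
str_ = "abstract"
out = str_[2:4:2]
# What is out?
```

str_ has length 8. The slice str_[2:4:2] selects indices [2] (2->'s'), giving 's'.

's'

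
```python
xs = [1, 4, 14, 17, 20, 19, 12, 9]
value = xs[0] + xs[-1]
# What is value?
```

xs has length 8. xs[0] = 1.
xs has length 8. Negative index -1 maps to positive index 8 + (-1) = 7. xs[7] = 9.
Sum: 1 + 9 = 10.

10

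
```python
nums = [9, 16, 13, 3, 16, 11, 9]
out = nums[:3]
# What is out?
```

nums has length 7. The slice nums[:3] selects indices [0, 1, 2] (0->9, 1->16, 2->13), giving [9, 16, 13].

[9, 16, 13]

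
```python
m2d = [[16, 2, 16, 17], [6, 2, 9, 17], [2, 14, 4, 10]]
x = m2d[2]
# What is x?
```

m2d has 3 rows. Row 2 is [2, 14, 4, 10].

[2, 14, 4, 10]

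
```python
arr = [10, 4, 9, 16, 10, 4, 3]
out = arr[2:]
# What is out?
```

arr has length 7. The slice arr[2:] selects indices [2, 3, 4, 5, 6] (2->9, 3->16, 4->10, 5->4, 6->3), giving [9, 16, 10, 4, 3].

[9, 16, 10, 4, 3]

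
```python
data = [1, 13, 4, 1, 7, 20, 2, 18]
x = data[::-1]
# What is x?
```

data has length 8. The slice data[::-1] selects indices [7, 6, 5, 4, 3, 2, 1, 0] (7->18, 6->2, 5->20, 4->7, 3->1, 2->4, 1->13, 0->1), giving [18, 2, 20, 7, 1, 4, 13, 1].

[18, 2, 20, 7, 1, 4, 13, 1]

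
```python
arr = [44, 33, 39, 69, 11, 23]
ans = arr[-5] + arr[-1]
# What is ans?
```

arr has length 6. Negative index -5 maps to positive index 6 + (-5) = 1. arr[1] = 33.
arr has length 6. Negative index -1 maps to positive index 6 + (-1) = 5. arr[5] = 23.
Sum: 33 + 23 = 56.

56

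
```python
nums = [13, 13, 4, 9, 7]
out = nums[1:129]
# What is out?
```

nums has length 5. The slice nums[1:129] selects indices [1, 2, 3, 4] (1->13, 2->4, 3->9, 4->7), giving [13, 4, 9, 7].

[13, 4, 9, 7]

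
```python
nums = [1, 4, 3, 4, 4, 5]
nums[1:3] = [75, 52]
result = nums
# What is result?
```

nums starts as [1, 4, 3, 4, 4, 5] (length 6). The slice nums[1:3] covers indices [1, 2] with values [4, 3]. Replacing that slice with [75, 52] (same length) produces [1, 75, 52, 4, 4, 5].

[1, 75, 52, 4, 4, 5]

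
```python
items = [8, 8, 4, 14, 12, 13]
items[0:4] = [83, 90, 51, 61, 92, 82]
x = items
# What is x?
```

items starts as [8, 8, 4, 14, 12, 13] (length 6). The slice items[0:4] covers indices [0, 1, 2, 3] with values [8, 8, 4, 14]. Replacing that slice with [83, 90, 51, 61, 92, 82] (different length) produces [83, 90, 51, 61, 92, 82, 12, 13].

[83, 90, 51, 61, 92, 82, 12, 13]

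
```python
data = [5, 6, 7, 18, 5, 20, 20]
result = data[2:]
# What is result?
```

data has length 7. The slice data[2:] selects indices [2, 3, 4, 5, 6] (2->7, 3->18, 4->5, 5->20, 6->20), giving [7, 18, 5, 20, 20].

[7, 18, 5, 20, 20]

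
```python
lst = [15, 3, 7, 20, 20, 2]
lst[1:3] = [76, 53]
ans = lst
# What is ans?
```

lst starts as [15, 3, 7, 20, 20, 2] (length 6). The slice lst[1:3] covers indices [1, 2] with values [3, 7]. Replacing that slice with [76, 53] (same length) produces [15, 76, 53, 20, 20, 2].

[15, 76, 53, 20, 20, 2]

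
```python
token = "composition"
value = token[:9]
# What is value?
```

token has length 11. The slice token[:9] selects indices [0, 1, 2, 3, 4, 5, 6, 7, 8] (0->'c', 1->'o', 2->'m', 3->'p', 4->'o', 5->'s', 6->'i', 7->'t', 8->'i'), giving 'compositi'.

'compositi'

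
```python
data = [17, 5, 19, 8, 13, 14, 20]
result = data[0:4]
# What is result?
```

data has length 7. The slice data[0:4] selects indices [0, 1, 2, 3] (0->17, 1->5, 2->19, 3->8), giving [17, 5, 19, 8].

[17, 5, 19, 8]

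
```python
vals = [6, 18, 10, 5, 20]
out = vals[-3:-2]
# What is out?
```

vals has length 5. The slice vals[-3:-2] selects indices [2] (2->10), giving [10].

[10]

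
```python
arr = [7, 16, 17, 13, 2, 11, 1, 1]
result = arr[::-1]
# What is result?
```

arr has length 8. The slice arr[::-1] selects indices [7, 6, 5, 4, 3, 2, 1, 0] (7->1, 6->1, 5->11, 4->2, 3->13, 2->17, 1->16, 0->7), giving [1, 1, 11, 2, 13, 17, 16, 7].

[1, 1, 11, 2, 13, 17, 16, 7]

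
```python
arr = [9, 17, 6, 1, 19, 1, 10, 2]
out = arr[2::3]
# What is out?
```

arr has length 8. The slice arr[2::3] selects indices [2, 5] (2->6, 5->1), giving [6, 1].

[6, 1]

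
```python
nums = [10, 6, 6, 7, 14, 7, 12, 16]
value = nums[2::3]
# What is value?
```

nums has length 8. The slice nums[2::3] selects indices [2, 5] (2->6, 5->7), giving [6, 7].

[6, 7]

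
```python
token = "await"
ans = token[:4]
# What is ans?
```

token has length 5. The slice token[:4] selects indices [0, 1, 2, 3] (0->'a', 1->'w', 2->'a', 3->'i'), giving 'awai'.

'awai'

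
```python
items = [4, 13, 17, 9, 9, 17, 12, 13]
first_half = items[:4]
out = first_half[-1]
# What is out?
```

items has length 8. The slice items[:4] selects indices [0, 1, 2, 3] (0->4, 1->13, 2->17, 3->9), giving [4, 13, 17, 9]. So first_half = [4, 13, 17, 9]. Then first_half[-1] = 9.

9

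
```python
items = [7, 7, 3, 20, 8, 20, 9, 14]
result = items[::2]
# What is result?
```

items has length 8. The slice items[::2] selects indices [0, 2, 4, 6] (0->7, 2->3, 4->8, 6->9), giving [7, 3, 8, 9].

[7, 3, 8, 9]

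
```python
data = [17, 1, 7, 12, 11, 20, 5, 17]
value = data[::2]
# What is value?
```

data has length 8. The slice data[::2] selects indices [0, 2, 4, 6] (0->17, 2->7, 4->11, 6->5), giving [17, 7, 11, 5].

[17, 7, 11, 5]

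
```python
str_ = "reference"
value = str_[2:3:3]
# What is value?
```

str_ has length 9. The slice str_[2:3:3] selects indices [2] (2->'f'), giving 'f'.

'f'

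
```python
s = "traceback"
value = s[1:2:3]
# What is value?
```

s has length 9. The slice s[1:2:3] selects indices [1] (1->'r'), giving 'r'.

'r'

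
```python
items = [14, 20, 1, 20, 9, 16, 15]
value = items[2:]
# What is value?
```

items has length 7. The slice items[2:] selects indices [2, 3, 4, 5, 6] (2->1, 3->20, 4->9, 5->16, 6->15), giving [1, 20, 9, 16, 15].

[1, 20, 9, 16, 15]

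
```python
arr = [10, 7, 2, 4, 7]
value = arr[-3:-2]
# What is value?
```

arr has length 5. The slice arr[-3:-2] selects indices [2] (2->2), giving [2].

[2]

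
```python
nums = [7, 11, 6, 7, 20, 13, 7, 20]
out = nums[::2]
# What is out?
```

nums has length 8. The slice nums[::2] selects indices [0, 2, 4, 6] (0->7, 2->6, 4->20, 6->7), giving [7, 6, 20, 7].

[7, 6, 20, 7]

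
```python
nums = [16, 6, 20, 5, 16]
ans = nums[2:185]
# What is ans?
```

nums has length 5. The slice nums[2:185] selects indices [2, 3, 4] (2->20, 3->5, 4->16), giving [20, 5, 16].

[20, 5, 16]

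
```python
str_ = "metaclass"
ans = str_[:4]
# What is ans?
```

str_ has length 9. The slice str_[:4] selects indices [0, 1, 2, 3] (0->'m', 1->'e', 2->'t', 3->'a'), giving 'meta'.

'meta'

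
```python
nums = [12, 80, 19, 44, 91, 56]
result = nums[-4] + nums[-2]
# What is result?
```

nums has length 6. Negative index -4 maps to positive index 6 + (-4) = 2. nums[2] = 19.
nums has length 6. Negative index -2 maps to positive index 6 + (-2) = 4. nums[4] = 91.
Sum: 19 + 91 = 110.

110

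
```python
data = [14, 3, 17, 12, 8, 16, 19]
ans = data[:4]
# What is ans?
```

data has length 7. The slice data[:4] selects indices [0, 1, 2, 3] (0->14, 1->3, 2->17, 3->12), giving [14, 3, 17, 12].

[14, 3, 17, 12]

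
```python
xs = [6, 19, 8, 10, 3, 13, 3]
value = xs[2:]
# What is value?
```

xs has length 7. The slice xs[2:] selects indices [2, 3, 4, 5, 6] (2->8, 3->10, 4->3, 5->13, 6->3), giving [8, 10, 3, 13, 3].

[8, 10, 3, 13, 3]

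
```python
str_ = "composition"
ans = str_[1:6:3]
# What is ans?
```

str_ has length 11. The slice str_[1:6:3] selects indices [1, 4] (1->'o', 4->'o'), giving 'oo'.

'oo'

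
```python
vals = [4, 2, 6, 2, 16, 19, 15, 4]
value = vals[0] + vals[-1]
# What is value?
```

vals has length 8. vals[0] = 4.
vals has length 8. Negative index -1 maps to positive index 8 + (-1) = 7. vals[7] = 4.
Sum: 4 + 4 = 8.

8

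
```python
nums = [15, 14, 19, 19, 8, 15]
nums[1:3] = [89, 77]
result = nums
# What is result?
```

nums starts as [15, 14, 19, 19, 8, 15] (length 6). The slice nums[1:3] covers indices [1, 2] with values [14, 19]. Replacing that slice with [89, 77] (same length) produces [15, 89, 77, 19, 8, 15].

[15, 89, 77, 19, 8, 15]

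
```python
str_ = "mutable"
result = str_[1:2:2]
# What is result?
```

str_ has length 7. The slice str_[1:2:2] selects indices [1] (1->'u'), giving 'u'.

'u'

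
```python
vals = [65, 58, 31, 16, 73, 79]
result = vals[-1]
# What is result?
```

vals has length 6. Negative index -1 maps to positive index 6 + (-1) = 5. vals[5] = 79.

79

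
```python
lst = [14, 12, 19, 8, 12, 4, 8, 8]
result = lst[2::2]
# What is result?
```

lst has length 8. The slice lst[2::2] selects indices [2, 4, 6] (2->19, 4->12, 6->8), giving [19, 12, 8].

[19, 12, 8]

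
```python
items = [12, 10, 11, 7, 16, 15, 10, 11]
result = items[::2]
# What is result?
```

items has length 8. The slice items[::2] selects indices [0, 2, 4, 6] (0->12, 2->11, 4->16, 6->10), giving [12, 11, 16, 10].

[12, 11, 16, 10]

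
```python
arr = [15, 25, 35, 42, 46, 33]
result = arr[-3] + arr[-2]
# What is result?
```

arr has length 6. Negative index -3 maps to positive index 6 + (-3) = 3. arr[3] = 42.
arr has length 6. Negative index -2 maps to positive index 6 + (-2) = 4. arr[4] = 46.
Sum: 42 + 46 = 88.

88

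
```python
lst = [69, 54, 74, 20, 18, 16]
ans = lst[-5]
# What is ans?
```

lst has length 6. Negative index -5 maps to positive index 6 + (-5) = 1. lst[1] = 54.

54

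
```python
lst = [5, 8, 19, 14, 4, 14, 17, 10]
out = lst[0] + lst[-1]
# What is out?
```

lst has length 8. lst[0] = 5.
lst has length 8. Negative index -1 maps to positive index 8 + (-1) = 7. lst[7] = 10.
Sum: 5 + 10 = 15.

15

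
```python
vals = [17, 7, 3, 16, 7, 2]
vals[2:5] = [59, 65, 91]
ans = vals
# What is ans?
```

vals starts as [17, 7, 3, 16, 7, 2] (length 6). The slice vals[2:5] covers indices [2, 3, 4] with values [3, 16, 7]. Replacing that slice with [59, 65, 91] (same length) produces [17, 7, 59, 65, 91, 2].

[17, 7, 59, 65, 91, 2]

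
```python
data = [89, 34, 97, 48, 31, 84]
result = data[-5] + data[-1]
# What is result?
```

data has length 6. Negative index -5 maps to positive index 6 + (-5) = 1. data[1] = 34.
data has length 6. Negative index -1 maps to positive index 6 + (-1) = 5. data[5] = 84.
Sum: 34 + 84 = 118.

118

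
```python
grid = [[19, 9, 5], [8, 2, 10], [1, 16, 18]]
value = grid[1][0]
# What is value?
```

grid[1] = [8, 2, 10]. Taking column 0 of that row yields 8.

8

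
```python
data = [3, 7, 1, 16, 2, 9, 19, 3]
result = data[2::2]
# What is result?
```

data has length 8. The slice data[2::2] selects indices [2, 4, 6] (2->1, 4->2, 6->19), giving [1, 2, 19].

[1, 2, 19]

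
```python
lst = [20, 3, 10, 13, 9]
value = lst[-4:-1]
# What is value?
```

lst has length 5. The slice lst[-4:-1] selects indices [1, 2, 3] (1->3, 2->10, 3->13), giving [3, 10, 13].

[3, 10, 13]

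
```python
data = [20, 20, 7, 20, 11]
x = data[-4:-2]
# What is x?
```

data has length 5. The slice data[-4:-2] selects indices [1, 2] (1->20, 2->7), giving [20, 7].

[20, 7]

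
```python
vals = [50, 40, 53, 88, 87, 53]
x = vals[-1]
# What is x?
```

vals has length 6. Negative index -1 maps to positive index 6 + (-1) = 5. vals[5] = 53.

53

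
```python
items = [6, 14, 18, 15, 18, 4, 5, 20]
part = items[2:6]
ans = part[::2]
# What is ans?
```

items has length 8. The slice items[2:6] selects indices [2, 3, 4, 5] (2->18, 3->15, 4->18, 5->4), giving [18, 15, 18, 4]. So part = [18, 15, 18, 4]. part has length 4. The slice part[::2] selects indices [0, 2] (0->18, 2->18), giving [18, 18].

[18, 18]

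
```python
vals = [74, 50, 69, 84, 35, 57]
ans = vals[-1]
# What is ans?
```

vals has length 6. Negative index -1 maps to positive index 6 + (-1) = 5. vals[5] = 57.

57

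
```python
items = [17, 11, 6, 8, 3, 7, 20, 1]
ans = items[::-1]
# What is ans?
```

items has length 8. The slice items[::-1] selects indices [7, 6, 5, 4, 3, 2, 1, 0] (7->1, 6->20, 5->7, 4->3, 3->8, 2->6, 1->11, 0->17), giving [1, 20, 7, 3, 8, 6, 11, 17].

[1, 20, 7, 3, 8, 6, 11, 17]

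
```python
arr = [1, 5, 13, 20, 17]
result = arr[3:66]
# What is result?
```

arr has length 5. The slice arr[3:66] selects indices [3, 4] (3->20, 4->17), giving [20, 17].

[20, 17]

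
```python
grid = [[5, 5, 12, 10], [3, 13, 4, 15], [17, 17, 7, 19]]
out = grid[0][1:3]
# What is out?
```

grid[0] = [5, 5, 12, 10]. grid[0] has length 4. The slice grid[0][1:3] selects indices [1, 2] (1->5, 2->12), giving [5, 12].

[5, 12]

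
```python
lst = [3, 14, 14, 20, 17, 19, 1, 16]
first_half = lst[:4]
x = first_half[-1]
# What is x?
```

lst has length 8. The slice lst[:4] selects indices [0, 1, 2, 3] (0->3, 1->14, 2->14, 3->20), giving [3, 14, 14, 20]. So first_half = [3, 14, 14, 20]. Then first_half[-1] = 20.

20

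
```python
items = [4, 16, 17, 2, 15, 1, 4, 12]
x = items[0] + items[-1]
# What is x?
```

items has length 8. items[0] = 4.
items has length 8. Negative index -1 maps to positive index 8 + (-1) = 7. items[7] = 12.
Sum: 4 + 12 = 16.

16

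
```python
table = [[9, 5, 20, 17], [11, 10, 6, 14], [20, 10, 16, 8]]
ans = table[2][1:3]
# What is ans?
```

table[2] = [20, 10, 16, 8]. table[2] has length 4. The slice table[2][1:3] selects indices [1, 2] (1->10, 2->16), giving [10, 16].

[10, 16]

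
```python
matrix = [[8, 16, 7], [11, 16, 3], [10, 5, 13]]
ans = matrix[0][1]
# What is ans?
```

matrix[0] = [8, 16, 7]. Taking column 1 of that row yields 16.

16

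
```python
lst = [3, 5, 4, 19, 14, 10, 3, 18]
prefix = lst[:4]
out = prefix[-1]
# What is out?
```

lst has length 8. The slice lst[:4] selects indices [0, 1, 2, 3] (0->3, 1->5, 2->4, 3->19), giving [3, 5, 4, 19]. So prefix = [3, 5, 4, 19]. Then prefix[-1] = 19.

19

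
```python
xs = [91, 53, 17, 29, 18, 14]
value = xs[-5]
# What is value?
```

xs has length 6. Negative index -5 maps to positive index 6 + (-5) = 1. xs[1] = 53.

53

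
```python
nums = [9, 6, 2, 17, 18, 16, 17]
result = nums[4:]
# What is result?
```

nums has length 7. The slice nums[4:] selects indices [4, 5, 6] (4->18, 5->16, 6->17), giving [18, 16, 17].

[18, 16, 17]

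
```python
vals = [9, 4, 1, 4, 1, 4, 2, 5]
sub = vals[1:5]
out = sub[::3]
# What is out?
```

vals has length 8. The slice vals[1:5] selects indices [1, 2, 3, 4] (1->4, 2->1, 3->4, 4->1), giving [4, 1, 4, 1]. So sub = [4, 1, 4, 1]. sub has length 4. The slice sub[::3] selects indices [0, 3] (0->4, 3->1), giving [4, 1].

[4, 1]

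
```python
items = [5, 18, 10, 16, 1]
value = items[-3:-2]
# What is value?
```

items has length 5. The slice items[-3:-2] selects indices [2] (2->10), giving [10].

[10]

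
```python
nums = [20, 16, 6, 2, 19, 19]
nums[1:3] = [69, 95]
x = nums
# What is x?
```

nums starts as [20, 16, 6, 2, 19, 19] (length 6). The slice nums[1:3] covers indices [1, 2] with values [16, 6]. Replacing that slice with [69, 95] (same length) produces [20, 69, 95, 2, 19, 19].

[20, 69, 95, 2, 19, 19]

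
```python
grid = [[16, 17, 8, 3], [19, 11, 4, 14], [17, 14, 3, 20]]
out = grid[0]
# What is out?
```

grid has 3 rows. Row 0 is [16, 17, 8, 3].

[16, 17, 8, 3]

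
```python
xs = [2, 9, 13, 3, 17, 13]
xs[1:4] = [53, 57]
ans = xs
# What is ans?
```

xs starts as [2, 9, 13, 3, 17, 13] (length 6). The slice xs[1:4] covers indices [1, 2, 3] with values [9, 13, 3]. Replacing that slice with [53, 57] (different length) produces [2, 53, 57, 17, 13].

[2, 53, 57, 17, 13]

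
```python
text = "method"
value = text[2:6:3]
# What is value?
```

text has length 6. The slice text[2:6:3] selects indices [2, 5] (2->'t', 5->'d'), giving 'td'.

'td'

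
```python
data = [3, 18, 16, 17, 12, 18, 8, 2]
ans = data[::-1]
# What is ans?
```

data has length 8. The slice data[::-1] selects indices [7, 6, 5, 4, 3, 2, 1, 0] (7->2, 6->8, 5->18, 4->12, 3->17, 2->16, 1->18, 0->3), giving [2, 8, 18, 12, 17, 16, 18, 3].

[2, 8, 18, 12, 17, 16, 18, 3]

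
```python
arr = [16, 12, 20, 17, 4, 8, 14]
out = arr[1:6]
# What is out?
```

arr has length 7. The slice arr[1:6] selects indices [1, 2, 3, 4, 5] (1->12, 2->20, 3->17, 4->4, 5->8), giving [12, 20, 17, 4, 8].

[12, 20, 17, 4, 8]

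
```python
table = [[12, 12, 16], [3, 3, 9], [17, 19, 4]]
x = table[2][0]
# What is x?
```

table[2] = [17, 19, 4]. Taking column 0 of that row yields 17.

17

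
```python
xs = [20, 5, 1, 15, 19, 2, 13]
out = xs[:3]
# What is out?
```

xs has length 7. The slice xs[:3] selects indices [0, 1, 2] (0->20, 1->5, 2->1), giving [20, 5, 1].

[20, 5, 1]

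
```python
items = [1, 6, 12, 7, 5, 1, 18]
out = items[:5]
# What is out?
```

items has length 7. The slice items[:5] selects indices [0, 1, 2, 3, 4] (0->1, 1->6, 2->12, 3->7, 4->5), giving [1, 6, 12, 7, 5].

[1, 6, 12, 7, 5]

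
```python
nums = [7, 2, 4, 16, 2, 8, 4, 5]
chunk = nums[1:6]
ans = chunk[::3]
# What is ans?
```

nums has length 8. The slice nums[1:6] selects indices [1, 2, 3, 4, 5] (1->2, 2->4, 3->16, 4->2, 5->8), giving [2, 4, 16, 2, 8]. So chunk = [2, 4, 16, 2, 8]. chunk has length 5. The slice chunk[::3] selects indices [0, 3] (0->2, 3->2), giving [2, 2].

[2, 2]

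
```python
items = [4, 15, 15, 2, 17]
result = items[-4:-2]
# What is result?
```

items has length 5. The slice items[-4:-2] selects indices [1, 2] (1->15, 2->15), giving [15, 15].

[15, 15]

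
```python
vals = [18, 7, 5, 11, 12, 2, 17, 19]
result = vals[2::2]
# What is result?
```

vals has length 8. The slice vals[2::2] selects indices [2, 4, 6] (2->5, 4->12, 6->17), giving [5, 12, 17].

[5, 12, 17]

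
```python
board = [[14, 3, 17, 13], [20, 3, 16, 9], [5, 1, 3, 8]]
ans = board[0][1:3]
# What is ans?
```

board[0] = [14, 3, 17, 13]. board[0] has length 4. The slice board[0][1:3] selects indices [1, 2] (1->3, 2->17), giving [3, 17].

[3, 17]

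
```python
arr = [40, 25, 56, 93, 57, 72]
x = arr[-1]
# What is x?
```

arr has length 6. Negative index -1 maps to positive index 6 + (-1) = 5. arr[5] = 72.

72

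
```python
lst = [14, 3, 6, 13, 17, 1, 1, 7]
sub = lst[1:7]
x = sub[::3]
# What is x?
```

lst has length 8. The slice lst[1:7] selects indices [1, 2, 3, 4, 5, 6] (1->3, 2->6, 3->13, 4->17, 5->1, 6->1), giving [3, 6, 13, 17, 1, 1]. So sub = [3, 6, 13, 17, 1, 1]. sub has length 6. The slice sub[::3] selects indices [0, 3] (0->3, 3->17), giving [3, 17].

[3, 17]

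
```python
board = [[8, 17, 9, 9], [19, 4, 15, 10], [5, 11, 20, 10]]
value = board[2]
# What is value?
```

board has 3 rows. Row 2 is [5, 11, 20, 10].

[5, 11, 20, 10]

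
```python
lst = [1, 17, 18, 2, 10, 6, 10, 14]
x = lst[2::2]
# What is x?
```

lst has length 8. The slice lst[2::2] selects indices [2, 4, 6] (2->18, 4->10, 6->10), giving [18, 10, 10].

[18, 10, 10]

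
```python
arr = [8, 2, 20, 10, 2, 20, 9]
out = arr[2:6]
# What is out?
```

arr has length 7. The slice arr[2:6] selects indices [2, 3, 4, 5] (2->20, 3->10, 4->2, 5->20), giving [20, 10, 2, 20].

[20, 10, 2, 20]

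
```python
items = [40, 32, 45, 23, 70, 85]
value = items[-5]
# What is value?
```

items has length 6. Negative index -5 maps to positive index 6 + (-5) = 1. items[1] = 32.

32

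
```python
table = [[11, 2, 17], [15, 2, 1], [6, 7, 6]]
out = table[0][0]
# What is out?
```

table[0] = [11, 2, 17]. Taking column 0 of that row yields 11.

11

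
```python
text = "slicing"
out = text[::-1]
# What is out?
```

text has length 7. The slice text[::-1] selects indices [6, 5, 4, 3, 2, 1, 0] (6->'g', 5->'n', 4->'i', 3->'c', 2->'i', 1->'l', 0->'s'), giving 'gnicils'.

'gnicils'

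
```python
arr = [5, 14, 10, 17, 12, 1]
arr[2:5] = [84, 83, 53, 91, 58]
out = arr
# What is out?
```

arr starts as [5, 14, 10, 17, 12, 1] (length 6). The slice arr[2:5] covers indices [2, 3, 4] with values [10, 17, 12]. Replacing that slice with [84, 83, 53, 91, 58] (different length) produces [5, 14, 84, 83, 53, 91, 58, 1].

[5, 14, 84, 83, 53, 91, 58, 1]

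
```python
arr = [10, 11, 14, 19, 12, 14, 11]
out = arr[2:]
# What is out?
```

arr has length 7. The slice arr[2:] selects indices [2, 3, 4, 5, 6] (2->14, 3->19, 4->12, 5->14, 6->11), giving [14, 19, 12, 14, 11].

[14, 19, 12, 14, 11]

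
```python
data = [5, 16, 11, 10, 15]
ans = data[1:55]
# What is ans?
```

data has length 5. The slice data[1:55] selects indices [1, 2, 3, 4] (1->16, 2->11, 3->10, 4->15), giving [16, 11, 10, 15].

[16, 11, 10, 15]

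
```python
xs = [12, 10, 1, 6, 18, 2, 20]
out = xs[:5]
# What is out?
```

xs has length 7. The slice xs[:5] selects indices [0, 1, 2, 3, 4] (0->12, 1->10, 2->1, 3->6, 4->18), giving [12, 10, 1, 6, 18].

[12, 10, 1, 6, 18]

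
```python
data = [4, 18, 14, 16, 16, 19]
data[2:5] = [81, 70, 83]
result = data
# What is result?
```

data starts as [4, 18, 14, 16, 16, 19] (length 6). The slice data[2:5] covers indices [2, 3, 4] with values [14, 16, 16]. Replacing that slice with [81, 70, 83] (same length) produces [4, 18, 81, 70, 83, 19].

[4, 18, 81, 70, 83, 19]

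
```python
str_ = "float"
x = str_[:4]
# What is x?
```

str_ has length 5. The slice str_[:4] selects indices [0, 1, 2, 3] (0->'f', 1->'l', 2->'o', 3->'a'), giving 'floa'.

'floa'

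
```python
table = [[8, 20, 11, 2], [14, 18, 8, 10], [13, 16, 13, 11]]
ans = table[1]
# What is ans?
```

table has 3 rows. Row 1 is [14, 18, 8, 10].

[14, 18, 8, 10]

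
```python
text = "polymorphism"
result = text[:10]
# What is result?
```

text has length 12. The slice text[:10] selects indices [0, 1, 2, 3, 4, 5, 6, 7, 8, 9] (0->'p', 1->'o', 2->'l', 3->'y', 4->'m', 5->'o', 6->'r', 7->'p', 8->'h', 9->'i'), giving 'polymorphi'.

'polymorphi'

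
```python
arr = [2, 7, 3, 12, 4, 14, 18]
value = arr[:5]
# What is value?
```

arr has length 7. The slice arr[:5] selects indices [0, 1, 2, 3, 4] (0->2, 1->7, 2->3, 3->12, 4->4), giving [2, 7, 3, 12, 4].

[2, 7, 3, 12, 4]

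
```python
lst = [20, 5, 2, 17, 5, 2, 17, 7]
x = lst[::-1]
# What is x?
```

lst has length 8. The slice lst[::-1] selects indices [7, 6, 5, 4, 3, 2, 1, 0] (7->7, 6->17, 5->2, 4->5, 3->17, 2->2, 1->5, 0->20), giving [7, 17, 2, 5, 17, 2, 5, 20].

[7, 17, 2, 5, 17, 2, 5, 20]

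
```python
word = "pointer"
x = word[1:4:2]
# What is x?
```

word has length 7. The slice word[1:4:2] selects indices [1, 3] (1->'o', 3->'n'), giving 'on'.

'on'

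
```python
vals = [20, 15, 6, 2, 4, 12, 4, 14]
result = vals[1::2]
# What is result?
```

vals has length 8. The slice vals[1::2] selects indices [1, 3, 5, 7] (1->15, 3->2, 5->12, 7->14), giving [15, 2, 12, 14].

[15, 2, 12, 14]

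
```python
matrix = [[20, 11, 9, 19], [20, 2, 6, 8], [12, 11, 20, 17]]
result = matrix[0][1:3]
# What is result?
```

matrix[0] = [20, 11, 9, 19]. matrix[0] has length 4. The slice matrix[0][1:3] selects indices [1, 2] (1->11, 2->9), giving [11, 9].

[11, 9]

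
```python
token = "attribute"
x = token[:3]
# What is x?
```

token has length 9. The slice token[:3] selects indices [0, 1, 2] (0->'a', 1->'t', 2->'t'), giving 'att'.

'att'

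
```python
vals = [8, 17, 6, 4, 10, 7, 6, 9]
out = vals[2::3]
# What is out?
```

vals has length 8. The slice vals[2::3] selects indices [2, 5] (2->6, 5->7), giving [6, 7].

[6, 7]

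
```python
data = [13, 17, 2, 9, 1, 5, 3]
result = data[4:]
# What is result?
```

data has length 7. The slice data[4:] selects indices [4, 5, 6] (4->1, 5->5, 6->3), giving [1, 5, 3].

[1, 5, 3]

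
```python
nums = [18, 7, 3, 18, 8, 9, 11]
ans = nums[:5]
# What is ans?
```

nums has length 7. The slice nums[:5] selects indices [0, 1, 2, 3, 4] (0->18, 1->7, 2->3, 3->18, 4->8), giving [18, 7, 3, 18, 8].

[18, 7, 3, 18, 8]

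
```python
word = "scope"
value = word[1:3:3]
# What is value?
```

word has length 5. The slice word[1:3:3] selects indices [1] (1->'c'), giving 'c'.

'c'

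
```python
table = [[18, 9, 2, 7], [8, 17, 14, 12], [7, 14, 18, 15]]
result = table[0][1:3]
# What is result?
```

table[0] = [18, 9, 2, 7]. table[0] has length 4. The slice table[0][1:3] selects indices [1, 2] (1->9, 2->2), giving [9, 2].

[9, 2]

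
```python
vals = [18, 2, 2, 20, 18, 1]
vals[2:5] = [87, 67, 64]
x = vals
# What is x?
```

vals starts as [18, 2, 2, 20, 18, 1] (length 6). The slice vals[2:5] covers indices [2, 3, 4] with values [2, 20, 18]. Replacing that slice with [87, 67, 64] (same length) produces [18, 2, 87, 67, 64, 1].

[18, 2, 87, 67, 64, 1]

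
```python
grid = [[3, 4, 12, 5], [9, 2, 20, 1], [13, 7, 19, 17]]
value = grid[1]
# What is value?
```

grid has 3 rows. Row 1 is [9, 2, 20, 1].

[9, 2, 20, 1]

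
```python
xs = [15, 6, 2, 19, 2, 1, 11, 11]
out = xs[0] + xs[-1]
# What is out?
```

xs has length 8. xs[0] = 15.
xs has length 8. Negative index -1 maps to positive index 8 + (-1) = 7. xs[7] = 11.
Sum: 15 + 11 = 26.

26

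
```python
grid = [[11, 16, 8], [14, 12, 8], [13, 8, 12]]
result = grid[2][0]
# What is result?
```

grid[2] = [13, 8, 12]. Taking column 0 of that row yields 13.

13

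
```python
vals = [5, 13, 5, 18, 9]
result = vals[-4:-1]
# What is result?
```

vals has length 5. The slice vals[-4:-1] selects indices [1, 2, 3] (1->13, 2->5, 3->18), giving [13, 5, 18].

[13, 5, 18]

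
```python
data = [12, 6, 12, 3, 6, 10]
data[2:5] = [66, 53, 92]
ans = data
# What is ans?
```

data starts as [12, 6, 12, 3, 6, 10] (length 6). The slice data[2:5] covers indices [2, 3, 4] with values [12, 3, 6]. Replacing that slice with [66, 53, 92] (same length) produces [12, 6, 66, 53, 92, 10].

[12, 6, 66, 53, 92, 10]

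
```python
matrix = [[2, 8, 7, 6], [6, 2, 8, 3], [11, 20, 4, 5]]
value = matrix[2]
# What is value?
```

matrix has 3 rows. Row 2 is [11, 20, 4, 5].

[11, 20, 4, 5]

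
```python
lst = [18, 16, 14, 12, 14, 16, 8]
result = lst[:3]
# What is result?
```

lst has length 7. The slice lst[:3] selects indices [0, 1, 2] (0->18, 1->16, 2->14), giving [18, 16, 14].

[18, 16, 14]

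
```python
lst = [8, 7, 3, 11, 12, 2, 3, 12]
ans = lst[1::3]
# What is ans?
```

lst has length 8. The slice lst[1::3] selects indices [1, 4, 7] (1->7, 4->12, 7->12), giving [7, 12, 12].

[7, 12, 12]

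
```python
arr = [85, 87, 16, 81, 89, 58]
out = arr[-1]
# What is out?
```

arr has length 6. Negative index -1 maps to positive index 6 + (-1) = 5. arr[5] = 58.

58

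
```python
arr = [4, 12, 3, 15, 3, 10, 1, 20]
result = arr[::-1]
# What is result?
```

arr has length 8. The slice arr[::-1] selects indices [7, 6, 5, 4, 3, 2, 1, 0] (7->20, 6->1, 5->10, 4->3, 3->15, 2->3, 1->12, 0->4), giving [20, 1, 10, 3, 15, 3, 12, 4].

[20, 1, 10, 3, 15, 3, 12, 4]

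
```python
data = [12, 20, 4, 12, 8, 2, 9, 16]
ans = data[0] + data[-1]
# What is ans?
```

data has length 8. data[0] = 12.
data has length 8. Negative index -1 maps to positive index 8 + (-1) = 7. data[7] = 16.
Sum: 12 + 16 = 28.

28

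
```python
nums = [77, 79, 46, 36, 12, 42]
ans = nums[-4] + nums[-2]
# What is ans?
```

nums has length 6. Negative index -4 maps to positive index 6 + (-4) = 2. nums[2] = 46.
nums has length 6. Negative index -2 maps to positive index 6 + (-2) = 4. nums[4] = 12.
Sum: 46 + 12 = 58.

58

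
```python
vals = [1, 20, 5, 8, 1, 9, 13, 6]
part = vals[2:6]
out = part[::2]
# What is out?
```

vals has length 8. The slice vals[2:6] selects indices [2, 3, 4, 5] (2->5, 3->8, 4->1, 5->9), giving [5, 8, 1, 9]. So part = [5, 8, 1, 9]. part has length 4. The slice part[::2] selects indices [0, 2] (0->5, 2->1), giving [5, 1].

[5, 1]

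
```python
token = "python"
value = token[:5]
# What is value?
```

token has length 6. The slice token[:5] selects indices [0, 1, 2, 3, 4] (0->'p', 1->'y', 2->'t', 3->'h', 4->'o'), giving 'pytho'.

'pytho'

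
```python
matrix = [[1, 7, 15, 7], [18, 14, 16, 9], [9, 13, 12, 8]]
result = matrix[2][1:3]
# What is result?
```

matrix[2] = [9, 13, 12, 8]. matrix[2] has length 4. The slice matrix[2][1:3] selects indices [1, 2] (1->13, 2->12), giving [13, 12].

[13, 12]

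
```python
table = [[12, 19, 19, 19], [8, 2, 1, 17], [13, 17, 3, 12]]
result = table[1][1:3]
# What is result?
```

table[1] = [8, 2, 1, 17]. table[1] has length 4. The slice table[1][1:3] selects indices [1, 2] (1->2, 2->1), giving [2, 1].

[2, 1]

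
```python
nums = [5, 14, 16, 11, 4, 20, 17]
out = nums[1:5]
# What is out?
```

nums has length 7. The slice nums[1:5] selects indices [1, 2, 3, 4] (1->14, 2->16, 3->11, 4->4), giving [14, 16, 11, 4].

[14, 16, 11, 4]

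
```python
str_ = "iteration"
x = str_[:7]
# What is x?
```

str_ has length 9. The slice str_[:7] selects indices [0, 1, 2, 3, 4, 5, 6] (0->'i', 1->'t', 2->'e', 3->'r', 4->'a', 5->'t', 6->'i'), giving 'iterati'.

'iterati'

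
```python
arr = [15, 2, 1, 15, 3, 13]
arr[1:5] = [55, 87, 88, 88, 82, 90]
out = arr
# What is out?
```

arr starts as [15, 2, 1, 15, 3, 13] (length 6). The slice arr[1:5] covers indices [1, 2, 3, 4] with values [2, 1, 15, 3]. Replacing that slice with [55, 87, 88, 88, 82, 90] (different length) produces [15, 55, 87, 88, 88, 82, 90, 13].

[15, 55, 87, 88, 88, 82, 90, 13]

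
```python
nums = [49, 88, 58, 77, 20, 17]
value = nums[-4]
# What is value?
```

nums has length 6. Negative index -4 maps to positive index 6 + (-4) = 2. nums[2] = 58.

58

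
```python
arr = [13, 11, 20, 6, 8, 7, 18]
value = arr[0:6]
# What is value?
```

arr has length 7. The slice arr[0:6] selects indices [0, 1, 2, 3, 4, 5] (0->13, 1->11, 2->20, 3->6, 4->8, 5->7), giving [13, 11, 20, 6, 8, 7].

[13, 11, 20, 6, 8, 7]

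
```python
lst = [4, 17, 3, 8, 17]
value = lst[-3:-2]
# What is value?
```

lst has length 5. The slice lst[-3:-2] selects indices [2] (2->3), giving [3].

[3]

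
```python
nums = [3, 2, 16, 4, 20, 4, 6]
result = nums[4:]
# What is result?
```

nums has length 7. The slice nums[4:] selects indices [4, 5, 6] (4->20, 5->4, 6->6), giving [20, 4, 6].

[20, 4, 6]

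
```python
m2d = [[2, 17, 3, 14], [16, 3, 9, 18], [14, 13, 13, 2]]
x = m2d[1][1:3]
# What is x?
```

m2d[1] = [16, 3, 9, 18]. m2d[1] has length 4. The slice m2d[1][1:3] selects indices [1, 2] (1->3, 2->9), giving [3, 9].

[3, 9]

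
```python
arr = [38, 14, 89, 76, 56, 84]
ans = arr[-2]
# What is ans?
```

arr has length 6. Negative index -2 maps to positive index 6 + (-2) = 4. arr[4] = 56.

56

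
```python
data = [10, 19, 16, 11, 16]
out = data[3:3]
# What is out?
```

data has length 5. The slice data[3:3] resolves to an empty index range, so the result is [].

[]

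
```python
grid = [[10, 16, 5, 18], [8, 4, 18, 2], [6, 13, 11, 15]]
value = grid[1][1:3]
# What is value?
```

grid[1] = [8, 4, 18, 2]. grid[1] has length 4. The slice grid[1][1:3] selects indices [1, 2] (1->4, 2->18), giving [4, 18].

[4, 18]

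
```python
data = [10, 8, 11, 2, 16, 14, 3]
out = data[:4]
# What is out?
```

data has length 7. The slice data[:4] selects indices [0, 1, 2, 3] (0->10, 1->8, 2->11, 3->2), giving [10, 8, 11, 2].

[10, 8, 11, 2]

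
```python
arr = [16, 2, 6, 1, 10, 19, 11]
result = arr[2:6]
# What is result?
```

arr has length 7. The slice arr[2:6] selects indices [2, 3, 4, 5] (2->6, 3->1, 4->10, 5->19), giving [6, 1, 10, 19].

[6, 1, 10, 19]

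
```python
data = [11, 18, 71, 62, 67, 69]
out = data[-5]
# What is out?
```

data has length 6. Negative index -5 maps to positive index 6 + (-5) = 1. data[1] = 18.

18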